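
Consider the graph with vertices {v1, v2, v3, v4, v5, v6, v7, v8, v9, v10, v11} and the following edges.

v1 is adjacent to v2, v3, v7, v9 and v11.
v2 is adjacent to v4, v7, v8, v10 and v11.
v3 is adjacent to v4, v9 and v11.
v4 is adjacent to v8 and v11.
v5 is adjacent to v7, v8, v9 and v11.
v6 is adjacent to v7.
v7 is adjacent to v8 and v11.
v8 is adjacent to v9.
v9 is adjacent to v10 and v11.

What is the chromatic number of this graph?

4

v1, v2, v7, v11 form a clique, so at least 4 colors are needed.
4 colors suffice: color 1 → {v6, v8, v10, v11}; color 2 → {v4, v7, v9}; color 3 → {v2, v3, v5}; color 4 → {v1}. Every edge joins two different colors.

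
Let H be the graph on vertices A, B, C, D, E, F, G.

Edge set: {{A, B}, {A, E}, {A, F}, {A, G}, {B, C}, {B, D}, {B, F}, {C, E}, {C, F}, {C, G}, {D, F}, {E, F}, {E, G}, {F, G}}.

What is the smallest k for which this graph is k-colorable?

4

A, E, F, G are mutually adjacent (a clique of size 4), so at least 4 colors are needed.
4 colors suffice: color 1 → {F}; color 2 → {A, C, D}; color 3 → {B, G}; color 4 → {E}. No two adjacent vertices share a color.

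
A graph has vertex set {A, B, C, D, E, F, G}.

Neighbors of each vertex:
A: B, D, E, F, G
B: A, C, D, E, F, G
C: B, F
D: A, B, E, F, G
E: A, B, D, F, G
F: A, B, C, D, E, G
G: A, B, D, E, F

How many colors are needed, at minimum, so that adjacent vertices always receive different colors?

A, B, D, E, F, G are mutually adjacent (a clique of size 6), so at least 6 colors are needed.
A valid assignment using 6 colors: A=5, B=2, C=3, D=3, E=6, F=1, G=4. Each edge has distinct colors on its endpoints.

6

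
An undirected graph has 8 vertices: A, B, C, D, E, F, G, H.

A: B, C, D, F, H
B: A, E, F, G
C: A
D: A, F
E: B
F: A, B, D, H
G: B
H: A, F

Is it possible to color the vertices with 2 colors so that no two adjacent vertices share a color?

A, D, F form a triangle, so at least 3 colors are needed.
So 2 colors are not enough.

No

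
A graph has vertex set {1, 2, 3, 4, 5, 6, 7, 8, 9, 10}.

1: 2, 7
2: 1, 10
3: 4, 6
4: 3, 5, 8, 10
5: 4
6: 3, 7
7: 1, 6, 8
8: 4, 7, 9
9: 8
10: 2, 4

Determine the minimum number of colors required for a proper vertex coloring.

The cycle 4-8-7-6-3-4 has odd length 5, so it cannot be 2-colored; at least 3 colors are needed.
3 colors suffice: color a → {2, 4, 7, 9}; color b → {1, 5, 6, 8, 10}; color c → {3}. No two adjacent vertices share a color.

3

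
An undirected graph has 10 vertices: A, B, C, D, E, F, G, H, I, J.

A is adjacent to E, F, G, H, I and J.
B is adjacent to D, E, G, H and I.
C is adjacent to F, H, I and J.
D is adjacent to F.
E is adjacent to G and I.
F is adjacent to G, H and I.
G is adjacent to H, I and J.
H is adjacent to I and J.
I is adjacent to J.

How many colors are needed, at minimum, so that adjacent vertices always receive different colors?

5

A, F, G, H, I form a clique, so at least 5 colors are needed.
5 colors suffice: color 1 → {D, I}; color 2 → {C, G}; color 3 → {E, H}; color 4 → {B, F, J}; color 5 → {A}. No two adjacent vertices share a color.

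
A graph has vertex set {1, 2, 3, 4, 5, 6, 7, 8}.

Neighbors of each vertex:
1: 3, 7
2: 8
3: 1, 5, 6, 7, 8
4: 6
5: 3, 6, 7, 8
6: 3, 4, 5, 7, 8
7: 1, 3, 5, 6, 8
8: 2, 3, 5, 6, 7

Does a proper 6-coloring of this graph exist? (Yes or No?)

The chromatic number is 5. 3, 5, 6, 7, 8 form a clique, so at least 5 colors are needed.
A valid assignment using 5 colors: 1=a, 2=b, 3=c, 4=a, 5=e, 6=d, 7=b, 8=a.
Since 6 ≥ 5, a proper 6-coloring certainly exists.

Yes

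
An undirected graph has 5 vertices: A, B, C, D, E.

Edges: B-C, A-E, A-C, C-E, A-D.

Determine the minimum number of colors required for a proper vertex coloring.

A, C, E form a triangle, so at least 3 colors are needed.
One proper 3-coloring: A=red, B=red, C=blue, D=blue, E=green. No two adjacent vertices share a color.

3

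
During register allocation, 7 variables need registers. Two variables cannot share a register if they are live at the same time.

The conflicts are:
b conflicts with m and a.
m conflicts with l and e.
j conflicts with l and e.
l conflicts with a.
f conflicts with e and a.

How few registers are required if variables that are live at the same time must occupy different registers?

3

The cycle l-a-f-e-j-l has odd length 5, so it cannot be 2-colored; at least 3 registers are needed.
3 registers suffice: register 1 → {b, l, e}; register 2 → {m, j, a}; register 3 → {f}. No two conflicting variables share a register.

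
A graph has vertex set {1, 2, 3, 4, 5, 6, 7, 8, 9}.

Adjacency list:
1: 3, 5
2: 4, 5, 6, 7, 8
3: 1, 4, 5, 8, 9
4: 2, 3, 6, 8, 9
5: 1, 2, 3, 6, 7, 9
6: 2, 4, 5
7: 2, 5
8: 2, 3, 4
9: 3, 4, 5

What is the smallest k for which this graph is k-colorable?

3

1, 3, 5 form a triangle, so at least 3 colors are needed.
One proper 3-coloring: 1=c, 2=b, 3=b, 4=a, 5=a, 6=c, 7=c, 8=c, 9=c. No two adjacent vertices share a color.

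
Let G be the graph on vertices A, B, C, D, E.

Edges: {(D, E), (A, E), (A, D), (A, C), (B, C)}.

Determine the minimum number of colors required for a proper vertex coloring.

3

A, D, E are pairwise adjacent, so at least 3 colors are needed.
One proper 3-coloring: A=1, B=1, C=2, D=2, E=3. No two adjacent vertices share a color.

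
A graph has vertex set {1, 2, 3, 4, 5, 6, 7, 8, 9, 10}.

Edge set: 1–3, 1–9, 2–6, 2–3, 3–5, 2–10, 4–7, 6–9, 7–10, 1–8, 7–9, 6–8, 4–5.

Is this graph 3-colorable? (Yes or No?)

Yes

The chromatic number is 3. The cycle 1-9-6-2-3-1 has odd length 5, so it cannot be 2-colored; at least 3 colors are needed.
3 colors suffice: 1=green, 2=blue, 3=red, 4=green, 5=blue, 6=red, 7=red, 8=blue, 9=blue, 10=green.
That is already a proper 3-coloring.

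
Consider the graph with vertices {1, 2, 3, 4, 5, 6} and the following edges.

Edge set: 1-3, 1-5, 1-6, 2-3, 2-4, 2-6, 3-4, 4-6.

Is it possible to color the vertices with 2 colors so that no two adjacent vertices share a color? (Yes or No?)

No

2, 3, 4 form a triangle, so at least 3 colors are needed.
So 2 colors are not enough.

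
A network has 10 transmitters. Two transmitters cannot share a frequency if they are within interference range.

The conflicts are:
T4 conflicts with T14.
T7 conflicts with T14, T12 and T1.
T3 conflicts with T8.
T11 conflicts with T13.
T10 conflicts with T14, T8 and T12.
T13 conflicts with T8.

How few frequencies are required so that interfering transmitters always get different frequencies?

2

T7 and T1 conflict, so at least 2 frequencies are needed.
2 frequencies suffice: frequency 1 → {T4, T7, T3, T10, T13}; frequency 2 → {T11, T14, T8, T12, T1}. Each listed conflict is separated.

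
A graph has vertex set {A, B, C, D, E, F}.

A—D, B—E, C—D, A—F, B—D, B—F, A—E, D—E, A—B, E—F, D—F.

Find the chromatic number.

A, B, D, E, F are mutually adjacent (a clique of size 5), so at least 5 colors are needed.
One proper 5-coloring: A=5, B=2, C=2, D=1, E=4, F=3. Each edge has distinct colors on its endpoints.

5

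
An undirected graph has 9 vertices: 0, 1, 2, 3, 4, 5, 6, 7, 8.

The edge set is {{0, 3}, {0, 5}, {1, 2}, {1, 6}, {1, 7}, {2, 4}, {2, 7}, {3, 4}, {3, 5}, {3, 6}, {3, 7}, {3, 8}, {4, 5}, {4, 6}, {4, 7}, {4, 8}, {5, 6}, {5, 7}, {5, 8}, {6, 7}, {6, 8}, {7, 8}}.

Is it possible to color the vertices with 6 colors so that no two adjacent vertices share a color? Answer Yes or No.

Yes

The chromatic number is 6. 3, 4, 5, 6, 7, 8 are mutually adjacent (a clique of size 6), so at least 6 colors are needed.
One proper 6-coloring: 0=red, 1=green, 2=blue, 3=purple, 4=green, 5=yellow, 6=blue, 7=red, 8=orange.
That is already a proper 6-coloring.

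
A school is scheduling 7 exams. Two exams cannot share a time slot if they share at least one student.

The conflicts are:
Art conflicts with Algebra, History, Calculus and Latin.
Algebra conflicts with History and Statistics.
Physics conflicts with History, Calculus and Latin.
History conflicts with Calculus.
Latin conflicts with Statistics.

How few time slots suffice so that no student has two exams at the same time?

Art, History, Calculus are mutually in conflict, so at least 3 time slots are needed.
Using 3 time slots: Art=1, Algebra=3, Physics=1, History=2, Calculus=3, Latin=2, Statistics=1. No two conflicting exams share a time slot.

3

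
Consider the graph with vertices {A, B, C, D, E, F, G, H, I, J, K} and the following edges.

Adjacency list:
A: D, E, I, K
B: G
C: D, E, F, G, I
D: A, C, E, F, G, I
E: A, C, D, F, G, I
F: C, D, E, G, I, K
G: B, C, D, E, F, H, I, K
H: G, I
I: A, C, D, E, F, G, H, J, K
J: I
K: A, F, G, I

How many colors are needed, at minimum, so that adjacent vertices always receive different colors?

C, D, E, F, G, I form a clique, so at least 6 colors are needed.
6 colors suffice: A=2, B=1, C=6, D=4, E=3, F=5, G=2, H=3, I=1, J=2, K=3. Every edge joins two different colors.

6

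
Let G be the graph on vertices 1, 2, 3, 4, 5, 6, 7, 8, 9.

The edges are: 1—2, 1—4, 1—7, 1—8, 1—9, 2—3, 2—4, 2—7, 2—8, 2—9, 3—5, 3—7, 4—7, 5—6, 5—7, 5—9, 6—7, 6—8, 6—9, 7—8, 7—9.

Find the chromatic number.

4

1, 2, 7, 8 are mutually adjacent (a clique of size 4), so at least 4 colors are needed.
4 colors suffice: color red → {7}; color blue → {2, 5}; color green → {3, 4, 8, 9}; color yellow → {1, 6}. Every edge joins two different colors.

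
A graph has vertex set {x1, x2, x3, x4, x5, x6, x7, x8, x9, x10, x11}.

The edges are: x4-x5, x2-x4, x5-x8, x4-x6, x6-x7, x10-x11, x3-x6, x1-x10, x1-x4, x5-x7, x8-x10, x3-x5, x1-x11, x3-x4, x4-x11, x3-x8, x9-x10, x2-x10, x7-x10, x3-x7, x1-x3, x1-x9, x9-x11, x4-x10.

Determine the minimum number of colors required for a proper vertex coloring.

4

x1, x9, x10, x11 are pairwise adjacent (a clique of size 4), so at least 4 colors are needed.
4 colors suffice: color 1 → {x3, x10}; color 2 → {x4, x7, x8, x9}; color 3 → {x1, x2, x5, x6}; color 4 → {x11}. No two adjacent vertices share a color.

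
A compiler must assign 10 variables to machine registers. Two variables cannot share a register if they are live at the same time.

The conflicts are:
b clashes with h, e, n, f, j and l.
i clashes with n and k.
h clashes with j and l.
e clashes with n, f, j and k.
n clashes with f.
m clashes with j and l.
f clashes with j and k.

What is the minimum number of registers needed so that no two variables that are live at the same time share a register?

4

b, e, n, f all conflict with each other, so at least 4 registers are needed.
4 registers suffice: register 1 → {b, m, k}; register 2 → {i, e, l}; register 3 → {h, f}; register 4 → {n, j}. Every pair that conflicts lands in different registers.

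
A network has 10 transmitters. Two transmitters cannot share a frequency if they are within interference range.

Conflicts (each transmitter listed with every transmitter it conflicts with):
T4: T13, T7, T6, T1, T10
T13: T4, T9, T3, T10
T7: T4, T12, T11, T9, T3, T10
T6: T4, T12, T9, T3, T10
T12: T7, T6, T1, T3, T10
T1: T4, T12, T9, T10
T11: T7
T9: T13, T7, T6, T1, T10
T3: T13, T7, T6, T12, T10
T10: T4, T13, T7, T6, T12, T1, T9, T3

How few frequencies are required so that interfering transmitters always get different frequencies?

T7, T12, T3, T10 pairwise conflict, so at least 4 frequencies are needed.
4 frequencies suffice: frequency 1 → {T11, T10}; frequency 2 → {T13, T7, T6, T1}; frequency 3 → {T4, T9, T3}; frequency 4 → {T12}. Every pair that conflicts lands in different frequencies.

4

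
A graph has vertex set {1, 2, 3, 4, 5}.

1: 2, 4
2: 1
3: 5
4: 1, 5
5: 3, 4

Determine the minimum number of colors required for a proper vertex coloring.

1 and 4 are adjacent, so at least 2 colors are needed.
2 colors suffice: color red → {1, 5}; color blue → {2, 3, 4}. Every edge joins two different colors.

2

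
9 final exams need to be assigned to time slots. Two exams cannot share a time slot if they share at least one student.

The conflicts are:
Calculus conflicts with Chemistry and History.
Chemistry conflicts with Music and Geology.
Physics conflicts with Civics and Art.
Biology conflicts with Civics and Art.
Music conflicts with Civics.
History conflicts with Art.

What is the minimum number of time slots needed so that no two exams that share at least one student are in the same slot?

The cycle Biology-Civics-Music-Chemistry-Calculus-History-Art-Biology has odd length 7, so it cannot be 2-colored; at least 3 time slots are needed.
3 time slots suffice: time slot 1 → {Chemistry, Civics, Art}; time slot 2 → {Physics, Biology, Music, History, Geology}; time slot 3 → {Calculus}. Each listed conflict is separated.

3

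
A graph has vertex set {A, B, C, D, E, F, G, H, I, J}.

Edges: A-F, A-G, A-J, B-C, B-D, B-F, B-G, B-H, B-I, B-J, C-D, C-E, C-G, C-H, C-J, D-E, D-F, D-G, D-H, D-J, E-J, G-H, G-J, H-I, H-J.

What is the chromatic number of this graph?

6

B, C, D, G, H, J are pairwise adjacent (a clique of size 6), so at least 6 colors are needed.
6 colors suffice: A=2, B=2, C=4, D=3, E=2, F=1, G=6, H=5, I=1, J=1. Each edge has distinct colors on its endpoints.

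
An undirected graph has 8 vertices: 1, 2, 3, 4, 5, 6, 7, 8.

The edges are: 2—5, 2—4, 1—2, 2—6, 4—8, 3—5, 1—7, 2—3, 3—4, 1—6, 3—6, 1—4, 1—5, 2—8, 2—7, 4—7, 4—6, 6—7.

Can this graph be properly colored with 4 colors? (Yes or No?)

1, 2, 4, 6, 7 are mutually adjacent (a clique of size 5), so at least 5 colors are needed.
So 4 colors are not enough.

No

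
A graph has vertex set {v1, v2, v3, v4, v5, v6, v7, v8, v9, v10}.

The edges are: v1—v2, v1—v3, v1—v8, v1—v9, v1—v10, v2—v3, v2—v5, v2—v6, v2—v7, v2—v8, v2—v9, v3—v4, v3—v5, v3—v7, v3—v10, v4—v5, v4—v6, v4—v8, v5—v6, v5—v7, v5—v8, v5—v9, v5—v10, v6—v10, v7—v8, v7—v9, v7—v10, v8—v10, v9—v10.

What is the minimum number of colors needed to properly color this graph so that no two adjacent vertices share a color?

v3, v5, v7, v10 are pairwise adjacent (a clique of size 4), so at least 4 colors are needed.
A valid assignment using 4 colors: v1=1, v2=2, v3=3, v4=2, v5=1, v6=3, v7=4, v8=3, v9=3, v10=2. Every edge joins two different colors.

4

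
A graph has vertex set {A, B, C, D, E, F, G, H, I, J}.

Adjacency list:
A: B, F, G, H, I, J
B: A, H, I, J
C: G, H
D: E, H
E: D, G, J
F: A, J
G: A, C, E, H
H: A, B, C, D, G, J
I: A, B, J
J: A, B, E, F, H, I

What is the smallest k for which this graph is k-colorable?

4

A, B, H, J are mutually adjacent (a clique of size 4), so at least 4 colors are needed.
One proper 4-coloring: A=green, B=yellow, C=green, D=blue, E=red, F=red, G=blue, H=red, I=red, J=blue. No two adjacent vertices share a color.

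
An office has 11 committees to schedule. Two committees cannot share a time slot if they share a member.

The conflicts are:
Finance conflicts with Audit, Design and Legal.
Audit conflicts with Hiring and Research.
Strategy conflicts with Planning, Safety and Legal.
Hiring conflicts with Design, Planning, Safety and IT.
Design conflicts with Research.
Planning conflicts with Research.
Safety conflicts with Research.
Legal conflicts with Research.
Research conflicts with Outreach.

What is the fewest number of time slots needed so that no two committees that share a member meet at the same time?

Safety and Research conflict, so at least 2 time slots are needed.
2 time slots suffice: Finance=1, Audit=2, Strategy=1, Hiring=1, Design=2, Planning=2, Safety=2, IT=2, Legal=2, Research=1, Outreach=2. Each listed conflict is separated.

2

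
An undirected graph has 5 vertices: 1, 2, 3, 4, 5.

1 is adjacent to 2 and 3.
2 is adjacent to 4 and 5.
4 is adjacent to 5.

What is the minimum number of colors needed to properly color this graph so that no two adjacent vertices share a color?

2, 4, 5 form a triangle, so at least 3 colors are needed.
A valid assignment using 3 colors: 1=b, 2=a, 3=a, 4=c, 5=b. Every edge joins two different colors.

3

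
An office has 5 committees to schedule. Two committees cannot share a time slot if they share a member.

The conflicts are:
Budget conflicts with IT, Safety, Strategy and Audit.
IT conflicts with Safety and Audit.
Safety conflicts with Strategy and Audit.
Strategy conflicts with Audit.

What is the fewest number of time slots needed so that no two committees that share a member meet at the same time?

Budget, Safety, Strategy, Audit are mutually in conflict, so at least 4 time slots are needed.
4 time slots suffice: time slot 1 → {Budget}; time slot 2 → {Audit}; time slot 3 → {Safety}; time slot 4 → {IT, Strategy}. Each listed conflict is separated.

4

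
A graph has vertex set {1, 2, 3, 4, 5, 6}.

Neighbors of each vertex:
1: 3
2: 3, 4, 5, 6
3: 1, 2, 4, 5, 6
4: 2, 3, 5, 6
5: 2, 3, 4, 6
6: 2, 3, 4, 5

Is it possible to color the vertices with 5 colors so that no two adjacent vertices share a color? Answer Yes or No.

The chromatic number is 5. 2, 3, 4, 5, 6 are mutually adjacent (a clique of size 5), so at least 5 colors are needed.
One proper 5-coloring: 1=b, 2=c, 3=a, 4=b, 5=d, 6=e.
That is already a proper 5-coloring.

Yes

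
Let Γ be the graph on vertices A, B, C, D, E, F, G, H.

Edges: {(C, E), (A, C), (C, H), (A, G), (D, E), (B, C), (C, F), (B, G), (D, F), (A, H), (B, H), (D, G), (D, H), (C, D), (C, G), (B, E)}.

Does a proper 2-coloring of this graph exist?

No

B, C, H are mutually adjacent, so at least 3 colors are needed.
So 2 colors are not enough.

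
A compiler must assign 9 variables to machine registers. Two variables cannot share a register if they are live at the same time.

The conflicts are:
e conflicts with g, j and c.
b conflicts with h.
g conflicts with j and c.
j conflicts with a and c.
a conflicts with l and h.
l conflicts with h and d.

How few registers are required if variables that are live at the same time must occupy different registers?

4

e, g, j, c are mutually in conflict, so at least 4 registers are needed.
4 registers suffice: register 1 → {j, h, d}; register 2 → {b, g, a}; register 3 → {l, c}; register 4 → {e}. Each listed conflict is separated.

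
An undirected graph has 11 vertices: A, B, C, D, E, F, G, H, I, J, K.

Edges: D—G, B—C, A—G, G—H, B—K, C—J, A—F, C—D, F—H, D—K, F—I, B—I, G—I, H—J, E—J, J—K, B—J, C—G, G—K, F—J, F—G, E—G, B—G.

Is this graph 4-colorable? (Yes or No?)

The chromatic number is 3. F, G, H are pairwise adjacent, so at least 3 colors are needed.
3 colors suffice: color 1 → {G, J}; color 2 → {B, D, E, F}; color 3 → {A, C, H, I, K}.
Since 4 ≥ 3, a proper 4-coloring certainly exists.

Yes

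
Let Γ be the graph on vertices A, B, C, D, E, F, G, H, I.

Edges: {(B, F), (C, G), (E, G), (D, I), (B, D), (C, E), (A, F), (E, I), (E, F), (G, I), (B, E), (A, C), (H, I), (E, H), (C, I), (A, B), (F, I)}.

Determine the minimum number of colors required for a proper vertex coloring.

C, E, G, I form a clique, so at least 4 colors are needed.
One proper 4-coloring: A=2, B=1, C=3, D=2, E=2, F=3, G=4, H=3, I=1. Each edge has distinct colors on its endpoints.

4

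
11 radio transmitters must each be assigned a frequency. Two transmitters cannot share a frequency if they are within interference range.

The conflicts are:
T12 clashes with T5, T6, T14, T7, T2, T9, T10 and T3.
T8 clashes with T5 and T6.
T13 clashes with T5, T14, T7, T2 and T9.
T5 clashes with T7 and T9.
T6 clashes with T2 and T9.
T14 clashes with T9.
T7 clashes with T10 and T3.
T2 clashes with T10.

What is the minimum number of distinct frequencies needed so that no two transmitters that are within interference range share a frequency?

3

T12, T7, T3 all conflict with each other, so at least 3 frequencies are needed.
3 frequencies suffice: frequency 1 → {T12, T8, T13}; frequency 2 → {T7, T2, T9}; frequency 3 → {T5, T6, T14, T10, T3}. Each listed conflict is separated.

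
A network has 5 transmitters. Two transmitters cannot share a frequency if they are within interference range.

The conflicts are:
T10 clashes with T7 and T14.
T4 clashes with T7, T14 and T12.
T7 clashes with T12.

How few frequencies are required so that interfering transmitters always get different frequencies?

3

T4, T7, T12 all conflict with each other, so at least 3 frequencies are needed.
3 frequencies suffice: T10=1, T4=1, T7=2, T14=2, T12=3. No two conflicting transmitters share a frequency.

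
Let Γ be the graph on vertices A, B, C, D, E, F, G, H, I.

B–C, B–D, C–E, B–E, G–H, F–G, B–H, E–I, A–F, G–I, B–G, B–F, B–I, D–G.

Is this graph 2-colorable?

B, C, E are mutually adjacent, so at least 3 colors are needed.
So 2 colors are not enough.

No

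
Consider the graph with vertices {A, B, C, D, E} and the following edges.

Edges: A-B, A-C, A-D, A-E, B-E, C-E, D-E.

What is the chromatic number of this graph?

A, D, E are mutually adjacent, so at least 3 colors are needed.
3 colors suffice: color 1 → {E}; color 2 → {A}; color 3 → {B, C, D}. Each edge has distinct colors on its endpoints.

3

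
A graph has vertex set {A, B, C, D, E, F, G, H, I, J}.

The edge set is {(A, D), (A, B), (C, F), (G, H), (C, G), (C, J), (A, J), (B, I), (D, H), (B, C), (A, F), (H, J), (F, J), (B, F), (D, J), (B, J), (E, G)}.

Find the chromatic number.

4

A, B, F, J form a clique, so at least 4 colors are needed.
4 colors suffice: color 1 → {G, I, J}; color 2 → {B, D, E}; color 3 → {F, H}; color 4 → {A, C}. Every edge joins two different colors.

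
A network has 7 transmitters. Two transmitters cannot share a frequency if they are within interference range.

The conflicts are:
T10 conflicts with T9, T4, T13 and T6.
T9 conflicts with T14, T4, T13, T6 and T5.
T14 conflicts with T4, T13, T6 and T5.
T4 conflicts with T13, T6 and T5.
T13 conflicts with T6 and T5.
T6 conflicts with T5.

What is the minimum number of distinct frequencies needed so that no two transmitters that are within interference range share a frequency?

T9, T14, T4, T13, T6, T5 all conflict with each other, so at least 6 frequencies are needed.
6 frequencies suffice: T10=5, T9=2, T14=5, T4=4, T13=1, T6=3, T5=6. Each listed conflict is separated.

6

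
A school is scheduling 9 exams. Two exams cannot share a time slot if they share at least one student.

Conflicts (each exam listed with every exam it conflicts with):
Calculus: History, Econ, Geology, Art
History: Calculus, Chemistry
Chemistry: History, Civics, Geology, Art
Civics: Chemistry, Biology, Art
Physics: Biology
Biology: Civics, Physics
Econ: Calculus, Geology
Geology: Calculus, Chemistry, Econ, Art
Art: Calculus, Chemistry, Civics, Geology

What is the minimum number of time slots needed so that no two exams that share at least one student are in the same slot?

Chemistry, Geology, Art are mutually in conflict, so at least 3 time slots are needed.
A valid assignment using 3 time slots: Calculus=1, History=2, Chemistry=1, Civics=2, Physics=2, Biology=1, Econ=3, Geology=2, Art=3. No two conflicting exams share a time slot.

3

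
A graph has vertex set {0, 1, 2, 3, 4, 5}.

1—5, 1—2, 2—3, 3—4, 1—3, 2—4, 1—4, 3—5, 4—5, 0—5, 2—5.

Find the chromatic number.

5

1, 2, 3, 4, 5 are pairwise adjacent (a clique of size 5), so at least 5 colors are needed.
5 colors suffice: 0=blue, 1=green, 2=purple, 3=yellow, 4=blue, 5=red. Every edge joins two different colors.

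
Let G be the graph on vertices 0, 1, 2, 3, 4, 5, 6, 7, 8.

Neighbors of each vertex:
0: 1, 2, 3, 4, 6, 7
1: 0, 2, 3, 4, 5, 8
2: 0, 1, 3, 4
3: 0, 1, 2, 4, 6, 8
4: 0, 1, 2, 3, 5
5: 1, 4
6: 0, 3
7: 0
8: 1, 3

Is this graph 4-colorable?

0, 1, 2, 3, 4 are mutually adjacent (a clique of size 5), so at least 5 colors are needed.
So 4 colors are not enough.

No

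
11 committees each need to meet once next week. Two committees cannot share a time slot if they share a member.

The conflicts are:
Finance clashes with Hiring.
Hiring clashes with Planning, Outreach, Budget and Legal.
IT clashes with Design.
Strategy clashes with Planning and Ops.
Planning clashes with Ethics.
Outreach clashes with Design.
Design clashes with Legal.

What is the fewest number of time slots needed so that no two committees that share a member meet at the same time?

2

IT and Design conflict, so at least 2 time slots are needed.
A valid assignment using 2 time slots: Finance=2, Hiring=1, IT=2, Strategy=1, Planning=2, Outreach=2, Ops=2, Design=1, Ethics=1, Budget=2, Legal=2. No two conflicting committees share a time slot.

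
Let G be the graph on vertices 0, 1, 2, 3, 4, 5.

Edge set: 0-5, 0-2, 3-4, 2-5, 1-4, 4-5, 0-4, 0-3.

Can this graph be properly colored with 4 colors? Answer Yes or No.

The chromatic number is 3. 0, 3, 4 are mutually adjacent, so at least 3 colors are needed.
3 colors suffice: 0=b, 1=b, 2=a, 3=c, 4=a, 5=c.
Since 4 ≥ 3, a proper 4-coloring certainly exists.

Yes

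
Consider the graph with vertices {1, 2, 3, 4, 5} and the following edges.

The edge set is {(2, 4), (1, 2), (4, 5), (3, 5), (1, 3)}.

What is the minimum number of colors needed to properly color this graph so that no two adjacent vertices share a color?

3

The cycle 4-5-3-1-2-4 has odd length 5, so it cannot be 2-colored; at least 3 colors are needed.
A valid assignment using 3 colors: 1=green, 2=blue, 3=red, 4=red, 5=blue. No two adjacent vertices share a color.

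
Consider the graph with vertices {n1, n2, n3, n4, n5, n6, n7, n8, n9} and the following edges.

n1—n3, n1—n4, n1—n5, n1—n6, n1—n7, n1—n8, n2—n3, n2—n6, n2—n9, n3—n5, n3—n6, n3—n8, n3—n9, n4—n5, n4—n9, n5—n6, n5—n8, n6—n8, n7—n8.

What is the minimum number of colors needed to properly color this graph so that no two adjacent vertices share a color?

5

n1, n3, n5, n6, n8 are pairwise adjacent (a clique of size 5), so at least 5 colors are needed.
5 colors suffice: color 1 → {n3, n4, n7}; color 2 → {n1, n2}; color 3 → {n6, n9}; color 4 → {n5}; color 5 → {n8}. Each edge has distinct colors on its endpoints.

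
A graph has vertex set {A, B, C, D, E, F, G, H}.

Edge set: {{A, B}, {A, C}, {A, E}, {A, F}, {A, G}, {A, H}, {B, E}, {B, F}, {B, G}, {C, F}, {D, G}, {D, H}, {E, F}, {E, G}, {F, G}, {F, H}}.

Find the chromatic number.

A, B, E, F, G form a clique, so at least 5 colors are needed.
A valid assignment using 5 colors: A=2, B=4, C=3, D=1, E=5, F=1, G=3, H=3. No two adjacent vertices share a color.

5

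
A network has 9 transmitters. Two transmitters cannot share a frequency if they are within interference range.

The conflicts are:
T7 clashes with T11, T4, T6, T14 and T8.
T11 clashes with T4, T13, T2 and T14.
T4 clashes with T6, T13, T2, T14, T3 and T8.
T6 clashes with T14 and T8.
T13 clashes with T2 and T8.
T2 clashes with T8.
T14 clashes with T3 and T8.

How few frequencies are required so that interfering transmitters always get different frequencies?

T7, T4, T6, T14, T8 are mutually in conflict, so at least 5 frequencies are needed.
A valid assignment using 5 frequencies: T7=4, T11=2, T4=1, T6=5, T13=4, T2=3, T14=3, T3=2, T8=2. No two conflicting transmitters share a frequency.

5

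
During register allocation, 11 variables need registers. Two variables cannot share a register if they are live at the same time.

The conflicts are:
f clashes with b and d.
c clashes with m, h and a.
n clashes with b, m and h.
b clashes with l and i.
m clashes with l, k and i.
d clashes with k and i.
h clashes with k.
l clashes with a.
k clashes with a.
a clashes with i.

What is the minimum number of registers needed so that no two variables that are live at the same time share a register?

n and b conflict, so at least 2 registers are needed.
2 registers suffice: register 1 → {b, m, d, h, a}; register 2 → {f, c, n, l, k, i}. No two conflicting variables share a register.

2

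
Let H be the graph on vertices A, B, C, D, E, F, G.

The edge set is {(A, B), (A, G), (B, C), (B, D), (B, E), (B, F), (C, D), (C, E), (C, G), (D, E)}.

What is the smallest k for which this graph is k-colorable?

B, C, D, E are mutually adjacent (a clique of size 4), so at least 4 colors are needed.
4 colors suffice: A=2, B=1, C=2, D=4, E=3, F=2, G=1. Every edge joins two different colors.

4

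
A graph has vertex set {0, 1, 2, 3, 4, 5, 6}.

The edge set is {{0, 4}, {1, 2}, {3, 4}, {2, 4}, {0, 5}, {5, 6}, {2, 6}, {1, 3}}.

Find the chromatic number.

The cycle 5-6-2-4-0-5 has odd length 5, so it cannot be 2-colored; at least 3 colors are needed.
3 colors suffice: 0=red, 1=blue, 2=red, 3=red, 4=blue, 5=green, 6=blue. Each edge has distinct colors on its endpoints.

3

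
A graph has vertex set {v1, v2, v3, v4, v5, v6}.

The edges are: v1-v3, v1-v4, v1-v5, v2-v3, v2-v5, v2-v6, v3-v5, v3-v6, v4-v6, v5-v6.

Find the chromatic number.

v2, v3, v5, v6 are mutually adjacent (a clique of size 4), so at least 4 colors are needed.
A valid assignment using 4 colors: v1=2, v2=4, v3=3, v4=1, v5=1, v6=2. Each edge has distinct colors on its endpoints.

4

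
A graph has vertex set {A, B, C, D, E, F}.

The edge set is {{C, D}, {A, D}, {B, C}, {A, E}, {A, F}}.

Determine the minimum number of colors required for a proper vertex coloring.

2

B and C are adjacent, so at least 2 colors are needed.
2 colors suffice: color 1 → {A, C}; color 2 → {B, D, E, F}. Every edge joins two different colors.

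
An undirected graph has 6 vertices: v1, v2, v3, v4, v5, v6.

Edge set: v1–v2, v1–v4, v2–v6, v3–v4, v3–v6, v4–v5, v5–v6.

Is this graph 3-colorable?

The chromatic number is 3. The cycle v1-v4-v5-v6-v2-v1 has odd length 5, so it cannot be 2-colored; at least 3 colors are needed.
3 colors suffice: v1=3, v2=2, v3=2, v4=1, v5=2, v6=1.
That is already a proper 3-coloring.

Yes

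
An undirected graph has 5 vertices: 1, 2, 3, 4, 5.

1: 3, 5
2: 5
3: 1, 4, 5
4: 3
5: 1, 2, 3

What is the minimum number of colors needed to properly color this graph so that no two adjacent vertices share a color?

1, 3, 5 form a triangle, so at least 3 colors are needed.
A valid assignment using 3 colors: 1=c, 2=a, 3=a, 4=b, 5=b. No two adjacent vertices share a color.

3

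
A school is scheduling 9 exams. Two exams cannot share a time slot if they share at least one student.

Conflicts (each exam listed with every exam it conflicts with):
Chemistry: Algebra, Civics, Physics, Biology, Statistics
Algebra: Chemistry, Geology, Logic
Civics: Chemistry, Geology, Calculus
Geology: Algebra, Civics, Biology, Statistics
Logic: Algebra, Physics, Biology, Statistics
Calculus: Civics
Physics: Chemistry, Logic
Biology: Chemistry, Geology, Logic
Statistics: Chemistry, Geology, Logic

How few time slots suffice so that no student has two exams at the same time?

Chemistry and Civics conflict, so at least 2 time slots are needed.
A valid assignment using 2 time slots: Chemistry=1, Algebra=2, Civics=2, Geology=1, Logic=1, Calculus=1, Physics=2, Biology=2, Statistics=2. No two conflicting exams share a time slot.

2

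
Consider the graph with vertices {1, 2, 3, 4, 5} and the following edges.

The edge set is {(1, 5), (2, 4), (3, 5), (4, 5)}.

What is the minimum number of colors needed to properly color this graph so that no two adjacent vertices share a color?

2

1 and 5 are adjacent, so at least 2 colors are needed.
One proper 2-coloring: 1=b, 2=a, 3=b, 4=b, 5=a. No two adjacent vertices share a color.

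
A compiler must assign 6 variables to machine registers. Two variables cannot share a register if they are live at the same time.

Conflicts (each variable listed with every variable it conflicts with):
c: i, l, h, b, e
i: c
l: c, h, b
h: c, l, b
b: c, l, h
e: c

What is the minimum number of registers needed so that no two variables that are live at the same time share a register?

4

c, l, h, b pairwise conflict, so at least 4 registers are needed.
4 registers suffice: register 1 → {c}; register 2 → {i, h, e}; register 3 → {b}; register 4 → {l}. No two conflicting variables share a register.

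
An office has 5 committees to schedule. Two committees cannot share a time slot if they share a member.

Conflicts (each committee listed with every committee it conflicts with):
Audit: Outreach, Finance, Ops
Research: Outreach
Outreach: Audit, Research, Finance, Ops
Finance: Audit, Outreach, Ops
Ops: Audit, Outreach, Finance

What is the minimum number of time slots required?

Audit, Outreach, Finance, Ops all conflict with each other, so at least 4 time slots are needed.
4 time slots suffice: Audit=3, Research=2, Outreach=1, Finance=2, Ops=4. Each listed conflict is separated.

4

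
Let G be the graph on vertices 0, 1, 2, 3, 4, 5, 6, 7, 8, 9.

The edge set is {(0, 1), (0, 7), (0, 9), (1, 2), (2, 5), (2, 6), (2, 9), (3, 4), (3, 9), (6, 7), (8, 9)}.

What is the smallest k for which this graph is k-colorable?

3

The cycle 7-0-1-2-6-7 has odd length 5, so it cannot be 2-colored; at least 3 colors are needed.
A valid assignment using 3 colors: 0=b, 1=a, 2=b, 3=b, 4=a, 5=a, 6=c, 7=a, 8=b, 9=a. Each edge has distinct colors on its endpoints.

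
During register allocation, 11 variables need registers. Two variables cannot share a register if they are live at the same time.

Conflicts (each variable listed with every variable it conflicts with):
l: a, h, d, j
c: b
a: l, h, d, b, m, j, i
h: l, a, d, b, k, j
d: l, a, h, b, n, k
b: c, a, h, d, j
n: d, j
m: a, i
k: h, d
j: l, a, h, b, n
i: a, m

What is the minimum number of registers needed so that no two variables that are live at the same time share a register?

l, a, h, d are mutually in conflict, so at least 4 registers are needed.
4 registers suffice: l=4, c=1, a=1, h=3, d=2, b=4, n=1, m=3, k=1, j=2, i=2. Each listed conflict is separated.

4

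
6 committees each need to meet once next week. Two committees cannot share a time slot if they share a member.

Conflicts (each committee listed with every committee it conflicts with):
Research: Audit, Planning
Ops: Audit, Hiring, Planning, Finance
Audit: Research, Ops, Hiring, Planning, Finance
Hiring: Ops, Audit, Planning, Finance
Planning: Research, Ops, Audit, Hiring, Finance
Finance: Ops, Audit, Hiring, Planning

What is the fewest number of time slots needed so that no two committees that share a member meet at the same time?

Ops, Audit, Hiring, Planning, Finance all conflict with each other, so at least 5 time slots are needed.
5 time slots suffice: time slot 1 → {Planning}; time slot 2 → {Audit}; time slot 3 → {Research, Ops}; time slot 4 → {Hiring}; time slot 5 → {Finance}. Each listed conflict is separated.

5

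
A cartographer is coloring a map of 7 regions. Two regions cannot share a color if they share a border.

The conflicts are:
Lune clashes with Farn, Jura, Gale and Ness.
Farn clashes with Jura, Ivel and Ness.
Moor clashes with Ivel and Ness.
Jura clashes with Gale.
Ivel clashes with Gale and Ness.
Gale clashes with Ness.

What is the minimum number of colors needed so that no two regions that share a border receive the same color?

3

Lune, Farn, Ness are mutually in conflict, so at least 3 colors are needed.
3 colors suffice: color 1 → {Jura, Ness}; color 2 → {Farn, Moor, Gale}; color 3 → {Lune, Ivel}. Each listed conflict is separated.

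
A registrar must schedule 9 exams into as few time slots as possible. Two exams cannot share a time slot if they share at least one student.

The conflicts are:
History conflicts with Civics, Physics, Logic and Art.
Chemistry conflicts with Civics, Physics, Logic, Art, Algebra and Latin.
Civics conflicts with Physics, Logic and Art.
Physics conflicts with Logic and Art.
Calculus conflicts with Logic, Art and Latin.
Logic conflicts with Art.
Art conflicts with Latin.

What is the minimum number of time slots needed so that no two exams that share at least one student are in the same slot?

5

History, Civics, Physics, Logic, Art all conflict with each other, so at least 5 time slots are needed.
5 time slots suffice: time slot 1 → {Art, Algebra}; time slot 2 → {Logic, Latin}; time slot 3 → {History, Chemistry, Calculus}; time slot 4 → {Civics}; time slot 5 → {Physics}. Every pair that conflicts lands in different time slots.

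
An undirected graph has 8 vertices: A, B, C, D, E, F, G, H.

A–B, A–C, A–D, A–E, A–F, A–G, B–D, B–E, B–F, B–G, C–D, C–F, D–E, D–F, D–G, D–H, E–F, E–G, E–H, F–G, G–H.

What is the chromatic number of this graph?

6

A, B, D, E, F, G are pairwise adjacent (a clique of size 6), so at least 6 colors are needed.
A valid assignment using 6 colors: A=5, B=6, C=2, D=1, E=2, F=4, G=3, H=4. No two adjacent vertices share a color.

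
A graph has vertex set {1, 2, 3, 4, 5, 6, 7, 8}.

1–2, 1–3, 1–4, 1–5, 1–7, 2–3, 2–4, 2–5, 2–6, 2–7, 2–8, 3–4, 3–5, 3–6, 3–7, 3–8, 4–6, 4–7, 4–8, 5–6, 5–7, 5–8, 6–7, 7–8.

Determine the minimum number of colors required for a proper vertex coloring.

2, 3, 5, 7, 8 are pairwise adjacent (a clique of size 5), so at least 5 colors are needed.
5 colors suffice: color a → {7}; color b → {2}; color c → {3}; color d → {4, 5}; color e → {1, 6, 8}. No two adjacent vertices share a color.

5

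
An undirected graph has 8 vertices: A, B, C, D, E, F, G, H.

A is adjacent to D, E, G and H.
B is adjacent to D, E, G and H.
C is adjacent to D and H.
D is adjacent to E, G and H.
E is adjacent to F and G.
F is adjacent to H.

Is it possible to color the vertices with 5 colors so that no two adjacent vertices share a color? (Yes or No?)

Yes

The chromatic number is 4. B, D, E, G form a clique, so at least 4 colors are needed.
One proper 4-coloring: A=yellow, B=yellow, C=green, D=red, E=blue, F=red, G=green, H=blue.
Since 5 ≥ 4, a proper 5-coloring certainly exists.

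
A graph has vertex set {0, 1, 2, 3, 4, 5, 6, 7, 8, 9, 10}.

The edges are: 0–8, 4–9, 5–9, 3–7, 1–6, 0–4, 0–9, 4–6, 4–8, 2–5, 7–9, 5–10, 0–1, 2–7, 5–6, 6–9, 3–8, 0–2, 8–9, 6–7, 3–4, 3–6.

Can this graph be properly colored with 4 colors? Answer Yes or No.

The chromatic number is 4. 0, 4, 8, 9 form a clique, so at least 4 colors are needed.
4 colors suffice: color a → {0, 6, 10}; color b → {1, 2, 3, 9}; color c → {4, 5, 7}; color d → {8}.
That is already a proper 4-coloring.

Yes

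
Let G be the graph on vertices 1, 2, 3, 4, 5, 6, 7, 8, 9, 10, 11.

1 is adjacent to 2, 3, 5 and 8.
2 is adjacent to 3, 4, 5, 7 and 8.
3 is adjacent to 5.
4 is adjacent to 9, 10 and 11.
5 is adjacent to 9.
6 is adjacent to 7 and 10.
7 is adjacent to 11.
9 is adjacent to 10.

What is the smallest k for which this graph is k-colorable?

1, 2, 3, 5 form a clique, so at least 4 colors are needed.
A valid assignment using 4 colors: 1=b, 2=a, 3=d, 4=b, 5=c, 6=a, 7=b, 8=c, 9=a, 10=c, 11=a. Each edge has distinct colors on its endpoints.

4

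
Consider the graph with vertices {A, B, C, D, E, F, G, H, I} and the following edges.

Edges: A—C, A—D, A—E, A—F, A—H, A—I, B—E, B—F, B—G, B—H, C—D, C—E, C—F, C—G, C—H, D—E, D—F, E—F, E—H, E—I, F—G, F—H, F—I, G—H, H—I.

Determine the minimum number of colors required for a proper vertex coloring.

A, C, D, E, F are pairwise adjacent (a clique of size 5), so at least 5 colors are needed.
5 colors suffice: A=5, B=4, C=4, D=2, E=3, F=1, G=3, H=2, I=4. Each edge has distinct colors on its endpoints.

5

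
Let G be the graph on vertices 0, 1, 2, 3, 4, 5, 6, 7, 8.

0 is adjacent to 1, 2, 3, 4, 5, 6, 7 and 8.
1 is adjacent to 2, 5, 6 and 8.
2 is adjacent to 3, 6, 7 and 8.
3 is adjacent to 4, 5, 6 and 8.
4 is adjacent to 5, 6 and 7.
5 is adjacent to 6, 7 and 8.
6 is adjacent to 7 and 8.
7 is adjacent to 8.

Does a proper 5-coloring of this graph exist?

Yes

The chromatic number is 5. 0, 1, 5, 6, 8 are pairwise adjacent (a clique of size 5), so at least 5 colors are needed.
5 colors suffice: color red → {6}; color blue → {0}; color green → {2, 5}; color yellow → {4, 8}; color purple → {1, 3, 7}.
That is already a proper 5-coloring.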